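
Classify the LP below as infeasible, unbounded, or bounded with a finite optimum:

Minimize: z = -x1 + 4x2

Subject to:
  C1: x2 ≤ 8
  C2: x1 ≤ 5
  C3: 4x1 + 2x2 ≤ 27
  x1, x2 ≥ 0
The point (5, 0) satisfies every constraint, so the LP is feasible; the constraints give x1 ≤ 5 and x2 ≤ 8, which with x1, x2 ≥ 0 keep the feasible region inside a bounded box. A feasible, bounded LP attains a finite optimum at a vertex.

Evaluating z = -x1 + 4x2 at each vertex:
  (0, 0): z = 0
  (5, 0): z = -5
  (5, 3.5): z = 9
  (2.75, 8): z = 29.25
  (0, 8): z = 32

The LP has an optimal solution: (5, 0) with z = -5.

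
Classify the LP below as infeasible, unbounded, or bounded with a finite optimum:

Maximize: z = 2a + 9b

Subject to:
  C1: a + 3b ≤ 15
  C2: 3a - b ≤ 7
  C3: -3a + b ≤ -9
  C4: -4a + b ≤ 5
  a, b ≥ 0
C2 requires 3a - b ≤ 7, while C3 (-3a + b ≤ -9) is equivalent to 3a - b ≥ 9. Together they would need 9 ≤ 3a - b ≤ 7, which is impossible since 9 > 7. No point satisfies all constraints.

Infeasible: no point satisfies all constraints simultaneously.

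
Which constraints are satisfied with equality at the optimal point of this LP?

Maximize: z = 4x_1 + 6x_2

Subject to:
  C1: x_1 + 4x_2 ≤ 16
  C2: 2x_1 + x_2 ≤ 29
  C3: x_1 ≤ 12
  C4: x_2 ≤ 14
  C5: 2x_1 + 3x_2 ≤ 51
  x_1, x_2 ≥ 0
Optimal: x_1 = 12, x_2 = 1
Slack at optimum:
  C1: slack = 0 (binding)
  C2: slack = 4
  C3: slack = 0 (binding)
  C4: slack = 13
  C5: slack = 24
  x_1 ≥ 0: x_1 = 12
  x_2 ≥ 0: x_2 = 1
Binding constraints: C1, C3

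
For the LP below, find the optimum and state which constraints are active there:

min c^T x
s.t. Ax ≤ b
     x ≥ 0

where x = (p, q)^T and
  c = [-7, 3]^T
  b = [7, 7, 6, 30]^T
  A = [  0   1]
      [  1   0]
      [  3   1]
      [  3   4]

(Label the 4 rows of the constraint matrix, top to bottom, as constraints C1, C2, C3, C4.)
Optimal: p = 2, q = 0
Slack at optimum:
  C1: slack = 7
  C2: slack = 5
  C3: slack = 0 (binding)
  C4: slack = 24
  p ≥ 0: p = 2
  q ≥ 0: q = 0 (binding)
Binding constraints: C3, q ≥ 0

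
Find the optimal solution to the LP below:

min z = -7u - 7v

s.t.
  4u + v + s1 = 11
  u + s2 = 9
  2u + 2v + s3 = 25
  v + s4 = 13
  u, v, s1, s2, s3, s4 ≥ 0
Each vertex is the intersection of two constraint boundaries that also satisfies all remaining constraints:
  u = 0 and v = 0 → (0, 0)
  4u + v = 11 and v = 0 → (2.75, 0)
  4u + v = 11 and u = 0 → (0, 11)

Evaluating z = -7u - 7v at each vertex:
  (0, 0): z = 0
  (2.75, 0): z = -19.25
  (0, 11): z = -77

The minimum is at (0, 11) with z = -77.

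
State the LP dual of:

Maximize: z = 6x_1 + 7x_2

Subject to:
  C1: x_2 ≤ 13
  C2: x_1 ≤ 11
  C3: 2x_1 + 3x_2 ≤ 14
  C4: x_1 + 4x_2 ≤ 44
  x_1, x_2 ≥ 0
Minimize: z = 13y1 + 11y2 + 14y3 + 44y4

Subject to:
  C1: -y2 - 2y3 - y4 ≤ -6
  C2: -y1 - 3y3 - 4y4 ≤ -7
  y1, y2, y3, y4 ≥ 0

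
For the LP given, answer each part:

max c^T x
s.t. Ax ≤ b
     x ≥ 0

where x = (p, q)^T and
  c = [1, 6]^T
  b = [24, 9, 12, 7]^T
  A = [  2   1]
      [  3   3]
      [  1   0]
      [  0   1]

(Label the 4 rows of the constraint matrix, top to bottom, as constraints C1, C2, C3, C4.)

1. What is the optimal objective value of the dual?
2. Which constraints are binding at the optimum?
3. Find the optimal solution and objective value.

1. 18 (by strong duality, equal to the primal optimum)
2. C2, p ≥ 0
3. p = 0, q = 3, z = 18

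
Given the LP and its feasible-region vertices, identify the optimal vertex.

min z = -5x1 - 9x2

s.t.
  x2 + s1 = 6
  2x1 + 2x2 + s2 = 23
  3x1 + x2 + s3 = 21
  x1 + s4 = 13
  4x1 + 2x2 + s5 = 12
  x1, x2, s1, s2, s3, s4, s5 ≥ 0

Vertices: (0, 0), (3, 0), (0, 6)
Evaluating z = -5x1 - 9x2 at each vertex:
  (0, 0): z = 0
  (3, 0): z = -15
  (0, 6): z = -54

The smallest value is z = -54, attained at (0, 6).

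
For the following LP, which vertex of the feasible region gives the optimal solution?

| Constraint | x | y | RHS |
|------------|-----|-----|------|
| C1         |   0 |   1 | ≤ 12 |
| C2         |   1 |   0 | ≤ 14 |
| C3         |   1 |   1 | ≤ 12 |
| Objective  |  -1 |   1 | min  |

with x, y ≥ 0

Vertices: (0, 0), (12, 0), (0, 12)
Evaluating z = -x + y at each vertex:
  (0, 0): z = 0
  (12, 0): z = -12
  (0, 12): z = 12

The smallest value is z = -12, attained at (12, 0).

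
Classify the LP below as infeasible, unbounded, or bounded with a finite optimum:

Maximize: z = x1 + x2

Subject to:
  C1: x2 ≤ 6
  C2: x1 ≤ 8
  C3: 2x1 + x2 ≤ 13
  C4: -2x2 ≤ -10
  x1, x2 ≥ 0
The point (3.5, 6) satisfies every constraint, so the LP is feasible; the constraints give x1 ≤ 8 and x2 ≤ 6, which with x1, x2 ≥ 0 keep the feasible region inside a bounded box. A feasible, bounded LP attains a finite optimum at a vertex.

Evaluating z = x1 + x2 at each vertex:
  (0, 5): z = 5
  (4, 5): z = 9
  (3.5, 6): z = 9.5
  (0, 6): z = 6

Feasible with finite optimum z* = 9.5 at (3.5, 6).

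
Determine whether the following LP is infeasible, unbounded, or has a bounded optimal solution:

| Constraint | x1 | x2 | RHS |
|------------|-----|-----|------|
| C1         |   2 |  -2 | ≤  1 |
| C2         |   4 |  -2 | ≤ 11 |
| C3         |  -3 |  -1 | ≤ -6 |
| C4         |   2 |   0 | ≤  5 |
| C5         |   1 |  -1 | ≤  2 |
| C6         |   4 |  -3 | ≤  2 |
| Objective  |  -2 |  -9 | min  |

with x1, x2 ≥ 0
Feasible point: (1, 3) satisfies every constraint, so the LP is feasible.
Direction d = (0, 1): for each constraint row a, a·d ≤ 0 —
  (2)(0) + (-2)(1) = -2 ≤ 0
  (4)(0) + (-2)(1) = -2 ≤ 0
  (-3)(0) + (-1)(1) = -1 ≤ 0
  (2)(0) + (0)(1) = 0 ≤ 0
  (1)(0) + (-1)(1) = -1 ≤ 0
  (4)(0) + (-3)(1) = -3 ≤ 0
and d ≥ 0, so (1, 3) + t·d stays feasible for every t ≥ 0. Along this ray z = -2x1 - 9x2 changes by -9 per unit t, so z → −∞.

The LP is unbounded; z can be made arbitrarily small.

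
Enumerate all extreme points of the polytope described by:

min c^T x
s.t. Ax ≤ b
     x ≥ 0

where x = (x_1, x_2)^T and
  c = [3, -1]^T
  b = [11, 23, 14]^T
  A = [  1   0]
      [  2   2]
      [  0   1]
Each vertex is the intersection of two constraint boundaries that also satisfies all remaining constraints:
  x_1 = 0 and x_2 = 0 → (0, 0)
  x_1 = 11 and x_2 = 0 → (11, 0)
  x_1 = 11 and 2x_1 + 2x_2 = 23 → (11, 0.5)
  2x_1 + 2x_2 = 23 and x_1 = 0 → (0, 11.5)

Vertices: (0, 0), (11, 0), (11, 0.5), (0, 11.5)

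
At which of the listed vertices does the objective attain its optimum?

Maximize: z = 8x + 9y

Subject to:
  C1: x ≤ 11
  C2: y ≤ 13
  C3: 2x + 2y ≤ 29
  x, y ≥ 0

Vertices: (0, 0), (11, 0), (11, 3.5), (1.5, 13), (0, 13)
Evaluating z = 8x + 9y at each vertex:
  (0, 0): z = 0
  (11, 0): z = 88
  (11, 3.5): z = 119.5
  (1.5, 13): z = 129
  (0, 13): z = 117

The largest value is z = 129, attained at (1.5, 13).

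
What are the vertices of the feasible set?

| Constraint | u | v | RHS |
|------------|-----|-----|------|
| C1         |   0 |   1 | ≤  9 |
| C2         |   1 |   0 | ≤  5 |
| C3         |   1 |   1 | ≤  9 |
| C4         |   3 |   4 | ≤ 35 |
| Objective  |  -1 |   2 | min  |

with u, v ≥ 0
Each vertex is the intersection of two constraint boundaries that also satisfies all remaining constraints:
  u = 0 and v = 0 → (0, 0)
  u = 5 and v = 0 → (5, 0)
  u = 5 and u + v = 9 → (5, 4)
  u + v = 9 and 3u + 4v = 35 → (1, 8)
  3u + 4v = 35 and u = 0 → (0, 8.75)

Vertices: (0, 0), (5, 0), (5, 4), (1, 8), (0, 8.75)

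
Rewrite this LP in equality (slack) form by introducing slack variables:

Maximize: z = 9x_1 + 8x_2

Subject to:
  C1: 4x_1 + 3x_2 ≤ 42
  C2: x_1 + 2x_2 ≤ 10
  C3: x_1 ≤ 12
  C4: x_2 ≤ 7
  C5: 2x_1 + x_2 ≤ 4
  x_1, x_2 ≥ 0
max z = 9x_1 + 8x_2

s.t.
  4x_1 + 3x_2 + s1 = 42
  x_1 + 2x_2 + s2 = 10
  x_1 + s3 = 12
  x_2 + s4 = 7
  2x_1 + x_2 + s5 = 4
  x_1, x_2, s1, s2, s3, s4, s5 ≥ 0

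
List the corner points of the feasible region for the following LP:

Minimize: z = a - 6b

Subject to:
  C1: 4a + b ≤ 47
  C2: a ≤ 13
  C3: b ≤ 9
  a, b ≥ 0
Each vertex is the intersection of two constraint boundaries that also satisfies all remaining constraints:
  a = 0 and b = 0 → (0, 0)
  4a + b = 47 and b = 0 → (11.75, 0)
  4a + b = 47 and b = 9 → (9.5, 9)
  b = 9 and a = 0 → (0, 9)

Vertices: (0, 0), (11.75, 0), (9.5, 9), (0, 9)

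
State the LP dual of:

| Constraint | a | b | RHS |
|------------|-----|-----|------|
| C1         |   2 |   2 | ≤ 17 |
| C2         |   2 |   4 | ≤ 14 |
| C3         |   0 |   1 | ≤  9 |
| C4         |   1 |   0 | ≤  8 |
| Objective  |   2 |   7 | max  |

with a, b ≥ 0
Minimize: z = 17y1 + 14y2 + 9y3 + 8y4

Subject to:
  C1: -2y1 - 2y2 - y4 ≤ -2
  C2: -2y1 - 4y2 - y3 ≤ -7
  y1, y2, y3, y4 ≥ 0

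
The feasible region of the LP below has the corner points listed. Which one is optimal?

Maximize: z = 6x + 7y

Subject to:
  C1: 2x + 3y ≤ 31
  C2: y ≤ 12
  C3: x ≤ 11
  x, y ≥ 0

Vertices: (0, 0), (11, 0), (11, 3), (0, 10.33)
Evaluating z = 6x + 7y at each vertex:
  (0, 0): z = 0
  (11, 0): z = 66
  (11, 3): z = 87
  (0, 10.33): z = 72.33

The largest value is z = 87, attained at (11, 3).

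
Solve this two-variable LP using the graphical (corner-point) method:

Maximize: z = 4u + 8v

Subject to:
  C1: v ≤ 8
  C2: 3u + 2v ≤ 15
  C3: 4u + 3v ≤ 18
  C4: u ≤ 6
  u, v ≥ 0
Each vertex is the intersection of two constraint boundaries that also satisfies all remaining constraints:
  u = 0 and v = 0 → (0, 0)
  4u + 3v = 18 and v = 0 → (4.5, 0)
  4u + 3v = 18 and u = 0 → (0, 6)

Evaluating z = 4u + 8v at each vertex:
  (0, 0): z = 0
  (4.5, 0): z = 18
  (0, 6): z = 48

The maximum is at (0, 6) with z = 48.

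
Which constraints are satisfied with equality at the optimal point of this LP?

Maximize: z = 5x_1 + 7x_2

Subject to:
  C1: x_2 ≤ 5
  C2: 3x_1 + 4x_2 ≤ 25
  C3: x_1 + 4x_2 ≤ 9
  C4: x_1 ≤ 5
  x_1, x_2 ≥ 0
Optimal: x_1 = 5, x_2 = 1
Binding: C3, C4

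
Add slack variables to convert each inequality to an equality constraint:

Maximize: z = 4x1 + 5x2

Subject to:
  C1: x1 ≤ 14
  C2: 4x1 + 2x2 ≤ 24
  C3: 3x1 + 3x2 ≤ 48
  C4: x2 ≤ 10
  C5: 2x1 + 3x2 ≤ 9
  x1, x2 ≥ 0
max z = 4x1 + 5x2

s.t.
  x1 + s1 = 14
  4x1 + 2x2 + s2 = 24
  3x1 + 3x2 + s3 = 48
  x2 + s4 = 10
  2x1 + 3x2 + s5 = 9
  x1, x2, s1, s2, s3, s4, s5 ≥ 0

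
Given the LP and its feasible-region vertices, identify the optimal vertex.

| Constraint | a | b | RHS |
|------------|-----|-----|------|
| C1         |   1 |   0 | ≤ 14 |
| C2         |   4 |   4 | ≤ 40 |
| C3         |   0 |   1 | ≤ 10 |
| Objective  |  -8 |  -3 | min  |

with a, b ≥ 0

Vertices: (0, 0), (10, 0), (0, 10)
Evaluating z = -8a - 3b at each vertex:
  (0, 0): z = 0
  (10, 0): z = -80
  (0, 10): z = -30

The smallest value is z = -80, attained at (10, 0).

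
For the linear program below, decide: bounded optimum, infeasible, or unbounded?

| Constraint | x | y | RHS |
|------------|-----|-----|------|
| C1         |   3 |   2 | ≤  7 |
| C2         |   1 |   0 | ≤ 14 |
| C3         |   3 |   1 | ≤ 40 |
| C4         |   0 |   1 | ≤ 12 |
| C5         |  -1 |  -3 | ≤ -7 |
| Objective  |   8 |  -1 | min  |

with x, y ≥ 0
The point (0, 3.5) satisfies every constraint, so the LP is feasible; the constraints give x ≤ 14 and y ≤ 12, which with x, y ≥ 0 keep the feasible region inside a bounded box. A feasible, bounded LP attains a finite optimum at a vertex.

Evaluating z = 8x - y at each vertex:
  (0, 2.333): z = -2.333
  (1, 2): z = 6
  (0, 3.5): z = -3.5

The LP has an optimal solution: (0, 3.5) with z = -3.5.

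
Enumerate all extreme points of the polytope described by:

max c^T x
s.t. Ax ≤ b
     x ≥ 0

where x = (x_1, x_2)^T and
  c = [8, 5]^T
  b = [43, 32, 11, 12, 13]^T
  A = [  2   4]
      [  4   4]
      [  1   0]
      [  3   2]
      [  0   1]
Each vertex is the intersection of two constraint boundaries that also satisfies all remaining constraints:
  x_1 = 0 and x_2 = 0 → (0, 0)
  3x_1 + 2x_2 = 12 and x_2 = 0 → (4, 0)
  3x_1 + 2x_2 = 12 and x_1 = 0 → (0, 6)

Vertices: (0, 0), (4, 0), (0, 6)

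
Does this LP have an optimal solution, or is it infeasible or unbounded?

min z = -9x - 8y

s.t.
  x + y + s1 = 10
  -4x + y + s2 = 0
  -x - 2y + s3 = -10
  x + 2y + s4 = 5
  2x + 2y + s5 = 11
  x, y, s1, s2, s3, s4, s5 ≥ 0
The row x + 2y + s4 = 5 with s4 ≥ 0 requires x + 2y ≤ 5, while the row -x - 2y + s3 = -10 with s3 ≥ 0 is equivalent to x + 2y ≥ 10. Together they would need 10 ≤ x + 2y ≤ 5, which is impossible since 10 > 5. No point satisfies all constraints.

Infeasible: no point satisfies all constraints simultaneously.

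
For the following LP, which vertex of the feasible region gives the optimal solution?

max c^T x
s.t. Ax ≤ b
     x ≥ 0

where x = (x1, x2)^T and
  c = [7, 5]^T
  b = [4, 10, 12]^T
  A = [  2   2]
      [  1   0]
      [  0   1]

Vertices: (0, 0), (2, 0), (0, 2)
Evaluating z = 7x1 + 5x2 at each vertex:
  (0, 0): z = 0
  (2, 0): z = 14
  (0, 2): z = 10

The largest value is z = 14, attained at (2, 0).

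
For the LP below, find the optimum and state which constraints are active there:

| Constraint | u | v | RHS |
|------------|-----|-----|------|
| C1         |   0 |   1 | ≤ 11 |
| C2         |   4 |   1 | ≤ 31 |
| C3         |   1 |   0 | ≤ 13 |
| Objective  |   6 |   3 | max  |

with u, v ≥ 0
Optimal: u = 5, v = 11
Slack at optimum:
  C1: slack = 0 (binding)
  C2: slack = 0 (binding)
  C3: slack = 8
  u ≥ 0: u = 5
  v ≥ 0: v = 11
Binding constraints: C1, C2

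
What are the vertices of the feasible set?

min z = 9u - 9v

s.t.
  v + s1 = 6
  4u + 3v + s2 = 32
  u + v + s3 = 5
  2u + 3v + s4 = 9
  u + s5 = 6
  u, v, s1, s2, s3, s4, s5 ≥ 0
Each vertex is the intersection of two constraint boundaries that also satisfies all remaining constraints:
  u = 0 and v = 0 → (0, 0)
  2u + 3v = 9 and v = 0 → (4.5, 0)
  2u + 3v = 9 and u = 0 → (0, 3)

Vertices: (0, 0), (4.5, 0), (0, 3)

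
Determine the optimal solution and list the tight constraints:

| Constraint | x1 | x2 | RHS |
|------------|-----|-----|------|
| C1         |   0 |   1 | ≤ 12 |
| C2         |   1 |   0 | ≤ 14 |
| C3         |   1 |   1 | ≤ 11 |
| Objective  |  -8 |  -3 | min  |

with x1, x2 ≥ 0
Optimal: x1 = 11, x2 = 0
Slack at optimum:
  C1: slack = 12
  C2: slack = 3
  C3: slack = 0 (binding)
  x1 ≥ 0: x1 = 11
  x2 ≥ 0: x2 = 0 (binding)
Binding constraints: C3, x2 ≥ 0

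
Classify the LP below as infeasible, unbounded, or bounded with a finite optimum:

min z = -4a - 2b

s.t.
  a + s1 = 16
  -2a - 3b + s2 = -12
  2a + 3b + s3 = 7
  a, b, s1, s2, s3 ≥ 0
The row 2a + 3b + s3 = 7 with s3 ≥ 0 requires 2a + 3b ≤ 7, while the row -2a - 3b + s2 = -12 with s2 ≥ 0 is equivalent to 2a + 3b ≥ 12. Together they would need 12 ≤ 2a + 3b ≤ 7, which is impossible since 12 > 7. No point satisfies all constraints.

The feasible region is empty; the LP is infeasible.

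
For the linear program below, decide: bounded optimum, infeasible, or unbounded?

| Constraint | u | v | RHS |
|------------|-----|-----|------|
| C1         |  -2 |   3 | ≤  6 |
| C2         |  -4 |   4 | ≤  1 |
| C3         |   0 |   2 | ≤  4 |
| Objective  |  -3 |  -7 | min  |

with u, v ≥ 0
Feasible point: (0, 0) satisfies every constraint, so the LP is feasible.
Direction d = (1, 0): for each constraint row a, a·d ≤ 0 —
  (-2)(1) + (3)(0) = -2 ≤ 0
  (-4)(1) + (4)(0) = -4 ≤ 0
  (0)(1) + (2)(0) = 0 ≤ 0
and d ≥ 0, so (0, 0) + t·d stays feasible for every t ≥ 0. Along this ray z = -3u - 7v changes by -3 per unit t, so z → −∞.

The LP is unbounded; z can be made arbitrarily small.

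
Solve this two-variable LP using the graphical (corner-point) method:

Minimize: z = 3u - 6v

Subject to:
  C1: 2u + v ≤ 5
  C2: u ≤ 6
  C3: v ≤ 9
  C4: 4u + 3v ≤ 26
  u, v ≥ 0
u = 0, v = 5, z = -30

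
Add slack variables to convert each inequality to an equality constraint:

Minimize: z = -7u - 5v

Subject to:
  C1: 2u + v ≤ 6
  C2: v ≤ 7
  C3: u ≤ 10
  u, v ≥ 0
min z = -7u - 5v

s.t.
  2u + v + s1 = 6
  v + s2 = 7
  u + s3 = 10
  u, v, s1, s2, s3 ≥ 0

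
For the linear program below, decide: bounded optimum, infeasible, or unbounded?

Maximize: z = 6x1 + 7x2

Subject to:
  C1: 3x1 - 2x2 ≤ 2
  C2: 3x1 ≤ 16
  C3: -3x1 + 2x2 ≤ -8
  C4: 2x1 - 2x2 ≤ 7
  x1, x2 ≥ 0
C1 requires 3x1 - 2x2 ≤ 2, while C3 (-3x1 + 2x2 ≤ -8) is equivalent to 3x1 - 2x2 ≥ 8. Together they would need 8 ≤ 3x1 - 2x2 ≤ 2, which is impossible since 8 > 2. No point satisfies all constraints.

Infeasible: no point satisfies all constraints simultaneously.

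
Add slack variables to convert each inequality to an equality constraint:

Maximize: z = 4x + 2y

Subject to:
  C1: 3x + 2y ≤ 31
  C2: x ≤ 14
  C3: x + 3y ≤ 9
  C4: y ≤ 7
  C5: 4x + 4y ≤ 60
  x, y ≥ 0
max z = 4x + 2y

s.t.
  3x + 2y + s1 = 31
  x + s2 = 14
  x + 3y + s3 = 9
  y + s4 = 7
  4x + 4y + s5 = 60
  x, y, s1, s2, s3, s4, s5 ≥ 0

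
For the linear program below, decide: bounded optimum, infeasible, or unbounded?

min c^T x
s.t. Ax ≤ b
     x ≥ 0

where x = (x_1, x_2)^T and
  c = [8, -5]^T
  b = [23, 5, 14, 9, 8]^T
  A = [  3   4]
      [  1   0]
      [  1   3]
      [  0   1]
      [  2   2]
The point (0, 4) satisfies every constraint, so the LP is feasible; the constraints give x_1 ≤ 5 and x_2 ≤ 9, which with x_1, x_2 ≥ 0 keep the feasible region inside a bounded box. A feasible, bounded LP attains a finite optimum at a vertex.

Evaluating z = 8x_1 - 5x_2 at each vertex:
  (0, 0): z = 0
  (4, 0): z = 32
  (0, 4): z = -20

Bounded optimum: z* = -20 at (0, 4).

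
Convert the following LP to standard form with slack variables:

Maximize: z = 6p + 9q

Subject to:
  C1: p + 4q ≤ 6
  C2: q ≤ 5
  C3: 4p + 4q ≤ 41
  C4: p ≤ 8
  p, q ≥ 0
max z = 6p + 9q

s.t.
  p + 4q + s1 = 6
  q + s2 = 5
  4p + 4q + s3 = 41
  p + s4 = 8
  p, q, s1, s2, s3, s4 ≥ 0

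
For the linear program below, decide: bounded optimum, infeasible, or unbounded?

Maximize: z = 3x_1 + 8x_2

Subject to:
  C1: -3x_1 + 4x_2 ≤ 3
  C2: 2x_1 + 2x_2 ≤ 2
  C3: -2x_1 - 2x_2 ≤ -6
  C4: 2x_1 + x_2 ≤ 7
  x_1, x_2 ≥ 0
C2 requires 2x_1 + 2x_2 ≤ 2, while C3 (-2x_1 - 2x_2 ≤ -6) is equivalent to 2x_1 + 2x_2 ≥ 6. Together they would need 6 ≤ 2x_1 + 2x_2 ≤ 2, which is impossible since 6 > 2. No point satisfies all constraints.

Infeasible — the constraint set is empty.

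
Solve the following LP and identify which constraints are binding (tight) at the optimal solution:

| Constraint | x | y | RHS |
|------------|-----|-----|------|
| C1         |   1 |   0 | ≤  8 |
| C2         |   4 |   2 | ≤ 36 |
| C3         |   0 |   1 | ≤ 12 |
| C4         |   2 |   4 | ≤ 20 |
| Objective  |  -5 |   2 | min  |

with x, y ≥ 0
Optimal: x = 8, y = 0
Slack at optimum:
  C1: slack = 0 (binding)
  C2: slack = 4
  C3: slack = 12
  C4: slack = 4
  x ≥ 0: x = 8
  y ≥ 0: y = 0 (binding)
Binding constraints: C1, y ≥ 0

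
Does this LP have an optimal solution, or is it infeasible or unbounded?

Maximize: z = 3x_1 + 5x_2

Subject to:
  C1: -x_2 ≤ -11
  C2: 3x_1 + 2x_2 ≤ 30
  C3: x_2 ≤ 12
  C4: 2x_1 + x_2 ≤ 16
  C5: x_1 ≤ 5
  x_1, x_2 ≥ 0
The point (2, 12) satisfies every constraint, so the LP is feasible; the constraints give x_1 ≤ 5 and x_2 ≤ 12, which with x_1, x_2 ≥ 0 keep the feasible region inside a bounded box. A feasible, bounded LP attains a finite optimum at a vertex.

Evaluating z = 3x_1 + 5x_2 at each vertex:
  (0, 11): z = 55
  (2.5, 11): z = 62.5
  (2, 12): z = 66
  (0, 12): z = 60

Bounded optimum: z* = 66 at (2, 12).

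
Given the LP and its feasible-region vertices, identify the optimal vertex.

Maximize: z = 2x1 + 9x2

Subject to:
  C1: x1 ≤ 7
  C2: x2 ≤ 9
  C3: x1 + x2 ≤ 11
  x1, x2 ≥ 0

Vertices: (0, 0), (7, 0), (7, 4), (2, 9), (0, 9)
Evaluating z = 2x1 + 9x2 at each vertex:
  (0, 0): z = 0
  (7, 0): z = 14
  (7, 4): z = 50
  (2, 9): z = 85
  (0, 9): z = 81

The largest value is z = 85, attained at (2, 9).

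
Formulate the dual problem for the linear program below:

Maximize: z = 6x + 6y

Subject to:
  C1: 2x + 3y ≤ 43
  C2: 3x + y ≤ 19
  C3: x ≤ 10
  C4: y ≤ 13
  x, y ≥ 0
Minimize: z = 43y1 + 19y2 + 10y3 + 13y4

Subject to:
  C1: -2y1 - 3y2 - y3 ≤ -6
  C2: -3y1 - y2 - y4 ≤ -6
  y1, y2, y3, y4 ≥ 0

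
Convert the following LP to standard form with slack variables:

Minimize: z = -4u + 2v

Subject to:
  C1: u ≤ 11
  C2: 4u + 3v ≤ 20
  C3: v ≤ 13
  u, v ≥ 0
min z = -4u + 2v

s.t.
  u + s1 = 11
  4u + 3v + s2 = 20
  v + s3 = 13
  u, v, s1, s2, s3 ≥ 0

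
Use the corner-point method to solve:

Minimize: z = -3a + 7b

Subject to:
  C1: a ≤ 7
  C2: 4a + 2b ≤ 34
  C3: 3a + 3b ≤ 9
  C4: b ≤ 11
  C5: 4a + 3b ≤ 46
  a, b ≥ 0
a = 3, b = 0, z = -9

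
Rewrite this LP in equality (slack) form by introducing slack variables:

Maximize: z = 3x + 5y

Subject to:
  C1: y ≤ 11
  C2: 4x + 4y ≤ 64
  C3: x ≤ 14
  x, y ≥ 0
max z = 3x + 5y

s.t.
  y + s1 = 11
  4x + 4y + s2 = 64
  x + s3 = 14
  x, y, s1, s2, s3 ≥ 0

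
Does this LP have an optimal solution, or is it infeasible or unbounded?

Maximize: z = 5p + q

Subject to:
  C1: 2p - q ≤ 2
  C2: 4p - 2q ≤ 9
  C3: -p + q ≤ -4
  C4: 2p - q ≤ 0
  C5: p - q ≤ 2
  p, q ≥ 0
C5 requires p - q ≤ 2, while C3 (-p + q ≤ -4) is equivalent to p - q ≥ 4. Together they would need 4 ≤ p - q ≤ 2, which is impossible since 4 > 2. No point satisfies all constraints.

Infeasible — the constraint set is empty.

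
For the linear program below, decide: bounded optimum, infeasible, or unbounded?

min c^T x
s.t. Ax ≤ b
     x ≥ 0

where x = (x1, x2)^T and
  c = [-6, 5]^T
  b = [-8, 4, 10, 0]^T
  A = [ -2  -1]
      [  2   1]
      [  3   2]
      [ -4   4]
One constraint requires 2x1 + x2 ≤ 4, while the constraint -2x1 - x2 ≤ -8 is equivalent to 2x1 + x2 ≥ 8. Together they would need 8 ≤ 2x1 + x2 ≤ 4, which is impossible since 8 > 4. No point satisfies all constraints.

Infeasible — the constraint set is empty.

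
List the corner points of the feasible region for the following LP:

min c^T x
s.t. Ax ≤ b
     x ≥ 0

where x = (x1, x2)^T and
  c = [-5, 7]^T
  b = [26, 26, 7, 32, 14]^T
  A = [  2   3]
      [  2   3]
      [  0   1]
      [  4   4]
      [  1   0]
Each vertex is the intersection of two constraint boundaries that also satisfies all remaining constraints:
  x1 = 0 and x2 = 0 → (0, 0)
  4x1 + 4x2 = 32 and x2 = 0 → (8, 0)
  x2 = 7 and 4x1 + 4x2 = 32 → (1, 7)
  x2 = 7 and x1 = 0 → (0, 7)

Vertices: (0, 0), (8, 0), (1, 7), (0, 7)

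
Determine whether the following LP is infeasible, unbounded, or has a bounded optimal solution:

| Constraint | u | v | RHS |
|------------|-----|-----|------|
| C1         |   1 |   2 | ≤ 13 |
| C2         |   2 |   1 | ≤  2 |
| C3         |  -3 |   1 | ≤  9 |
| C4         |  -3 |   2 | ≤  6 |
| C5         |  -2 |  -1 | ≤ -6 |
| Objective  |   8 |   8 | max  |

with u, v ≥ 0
C2 requires 2u + v ≤ 2, while C5 (-2u - v ≤ -6) is equivalent to 2u + v ≥ 6. Together they would need 6 ≤ 2u + v ≤ 2, which is impossible since 6 > 2. No point satisfies all constraints.

Infeasible: no point satisfies all constraints simultaneously.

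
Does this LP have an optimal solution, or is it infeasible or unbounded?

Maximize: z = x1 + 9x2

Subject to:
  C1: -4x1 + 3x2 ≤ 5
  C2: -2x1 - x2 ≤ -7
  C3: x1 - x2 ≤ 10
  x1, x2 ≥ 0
Feasible point: (3, 1) satisfies every constraint, so the LP is feasible.
Direction d = (1, 1): for each constraint row a, a·d ≤ 0 —
  (-4)(1) + (3)(1) = -1 ≤ 0
  (-2)(1) + (-1)(1) = -3 ≤ 0
  (1)(1) + (-1)(1) = 0 ≤ 0
and d ≥ 0, so (3, 1) + t·d stays feasible for every t ≥ 0. Along this ray z = x1 + 9x2 changes by 10 per unit t, so z → +∞.

Unbounded: there is a feasible ray along which z → +∞.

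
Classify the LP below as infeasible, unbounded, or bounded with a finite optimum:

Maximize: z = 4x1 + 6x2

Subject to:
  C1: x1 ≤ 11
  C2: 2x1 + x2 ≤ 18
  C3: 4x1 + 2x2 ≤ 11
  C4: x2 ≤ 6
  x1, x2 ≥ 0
The point (0, 5.5) satisfies every constraint, so the LP is feasible; the constraints give x1 ≤ 11 and x2 ≤ 6, which with x1, x2 ≥ 0 keep the feasible region inside a bounded box. A feasible, bounded LP attains a finite optimum at a vertex.

Evaluating z = 4x1 + 6x2 at each vertex:
  (0, 0): z = 0
  (2.75, 0): z = 11
  (0, 5.5): z = 33

Feasible with finite optimum z* = 33 at (0, 5.5).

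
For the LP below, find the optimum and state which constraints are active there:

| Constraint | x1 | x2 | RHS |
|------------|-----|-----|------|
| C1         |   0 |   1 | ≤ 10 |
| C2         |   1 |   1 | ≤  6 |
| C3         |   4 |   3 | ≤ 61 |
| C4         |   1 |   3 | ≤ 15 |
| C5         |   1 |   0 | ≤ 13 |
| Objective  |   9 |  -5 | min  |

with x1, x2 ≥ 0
Optimal: x1 = 0, x2 = 5
Slack at optimum:
  C1: slack = 5
  C2: slack = 1
  C3: slack = 46
  C4: slack = 0 (binding)
  C5: slack = 13
  x1 ≥ 0: x1 = 0 (binding)
  x2 ≥ 0: x2 = 5
Binding constraints: C4, x1 ≥ 0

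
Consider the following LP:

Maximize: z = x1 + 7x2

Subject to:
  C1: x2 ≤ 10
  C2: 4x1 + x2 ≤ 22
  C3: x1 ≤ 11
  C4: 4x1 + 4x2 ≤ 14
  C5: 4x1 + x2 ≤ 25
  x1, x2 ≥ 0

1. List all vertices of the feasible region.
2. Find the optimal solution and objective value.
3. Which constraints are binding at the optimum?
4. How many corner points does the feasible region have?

1. (0, 0), (3.5, 0), (0, 3.5)
2. x1 = 0, x2 = 3.5, z = 24.5
3. C4, x1 ≥ 0
4. 3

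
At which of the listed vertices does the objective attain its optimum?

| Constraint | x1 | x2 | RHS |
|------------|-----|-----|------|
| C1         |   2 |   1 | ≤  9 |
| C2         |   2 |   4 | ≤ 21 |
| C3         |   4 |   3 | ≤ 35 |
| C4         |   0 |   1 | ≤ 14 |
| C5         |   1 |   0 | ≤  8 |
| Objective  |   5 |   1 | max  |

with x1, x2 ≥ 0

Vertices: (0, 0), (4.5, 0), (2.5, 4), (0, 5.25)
Evaluating z = 5x1 + x2 at each vertex:
  (0, 0): z = 0
  (4.5, 0): z = 22.5
  (2.5, 4): z = 16.5
  (0, 5.25): z = 5.25

The largest value is z = 22.5, attained at (4.5, 0).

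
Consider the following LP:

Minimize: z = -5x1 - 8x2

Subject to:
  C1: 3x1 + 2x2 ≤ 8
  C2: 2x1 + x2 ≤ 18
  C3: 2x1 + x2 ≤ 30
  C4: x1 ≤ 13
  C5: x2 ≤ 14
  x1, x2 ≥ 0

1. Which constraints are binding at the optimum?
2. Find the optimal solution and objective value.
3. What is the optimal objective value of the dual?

1. C1, x1 ≥ 0
2. x1 = 0, x2 = 4, z = -32
3. -32 (by strong duality, equal to the primal optimum)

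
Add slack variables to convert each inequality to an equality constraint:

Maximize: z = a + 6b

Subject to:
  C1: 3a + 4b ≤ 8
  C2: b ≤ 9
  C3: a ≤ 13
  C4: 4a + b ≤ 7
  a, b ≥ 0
max z = a + 6b

s.t.
  3a + 4b + s1 = 8
  b + s2 = 9
  a + s3 = 13
  4a + b + s4 = 7
  a, b, s1, s2, s3, s4 ≥ 0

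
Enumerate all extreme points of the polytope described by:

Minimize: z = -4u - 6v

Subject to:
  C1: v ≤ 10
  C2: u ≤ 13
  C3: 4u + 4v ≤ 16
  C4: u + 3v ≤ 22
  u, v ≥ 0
Each vertex is the intersection of two constraint boundaries that also satisfies all remaining constraints:
  u = 0 and v = 0 → (0, 0)
  4u + 4v = 16 and v = 0 → (4, 0)
  4u + 4v = 16 and u = 0 → (0, 4)

Vertices: (0, 0), (4, 0), (0, 4)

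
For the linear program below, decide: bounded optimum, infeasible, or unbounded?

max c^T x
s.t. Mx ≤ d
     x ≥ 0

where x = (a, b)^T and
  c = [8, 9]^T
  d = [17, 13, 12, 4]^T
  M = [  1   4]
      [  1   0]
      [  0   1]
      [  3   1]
The point (0, 4) satisfies every constraint, so the LP is feasible; the constraints give a ≤ 13 and b ≤ 12, which with a, b ≥ 0 keep the feasible region inside a bounded box. A feasible, bounded LP attains a finite optimum at a vertex.

Evaluating z = 8a + 9b at each vertex:
  (0, 0): z = 0
  (1.333, 0): z = 10.67
  (0, 4): z = 36

The LP has an optimal solution: (0, 4) with z = 36.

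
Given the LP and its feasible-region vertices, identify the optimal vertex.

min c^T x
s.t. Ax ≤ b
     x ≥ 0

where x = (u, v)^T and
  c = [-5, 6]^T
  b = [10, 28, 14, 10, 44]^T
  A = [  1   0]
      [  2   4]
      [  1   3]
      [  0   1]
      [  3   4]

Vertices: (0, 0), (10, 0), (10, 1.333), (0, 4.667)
(10, 0) with z = -50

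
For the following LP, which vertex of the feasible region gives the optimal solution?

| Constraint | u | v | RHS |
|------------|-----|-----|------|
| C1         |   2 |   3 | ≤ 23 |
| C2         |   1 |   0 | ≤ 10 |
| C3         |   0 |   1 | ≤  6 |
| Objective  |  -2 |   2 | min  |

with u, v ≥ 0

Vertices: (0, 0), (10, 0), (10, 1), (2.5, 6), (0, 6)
Evaluating z = -2u + 2v at each vertex:
  (0, 0): z = 0
  (10, 0): z = -20
  (10, 1): z = -18
  (2.5, 6): z = 7
  (0, 6): z = 12

The smallest value is z = -20, attained at (10, 0).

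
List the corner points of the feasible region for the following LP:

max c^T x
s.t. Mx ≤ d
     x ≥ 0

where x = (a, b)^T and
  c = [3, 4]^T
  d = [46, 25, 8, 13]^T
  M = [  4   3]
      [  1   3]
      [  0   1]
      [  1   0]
Each vertex is the intersection of two constraint boundaries that also satisfies all remaining constraints:
  a = 0 and b = 0 → (0, 0)
  4a + 3b = 46 and b = 0 → (11.5, 0)
  4a + 3b = 46 and a + 3b = 25 → (7, 6)
  a + 3b = 25 and b = 8 → (1, 8)
  b = 8 and a = 0 → (0, 8)

Vertices: (0, 0), (11.5, 0), (7, 6), (1, 8), (0, 8)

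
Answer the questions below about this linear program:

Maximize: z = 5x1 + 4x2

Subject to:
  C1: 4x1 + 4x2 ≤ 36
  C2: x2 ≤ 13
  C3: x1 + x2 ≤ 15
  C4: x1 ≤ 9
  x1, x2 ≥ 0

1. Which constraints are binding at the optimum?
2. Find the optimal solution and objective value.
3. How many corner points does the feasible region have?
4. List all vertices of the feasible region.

1. C1, C4, x2 ≥ 0
2. x1 = 9, x2 = 0, z = 45
3. 3
4. (0, 0), (9, 0), (0, 9)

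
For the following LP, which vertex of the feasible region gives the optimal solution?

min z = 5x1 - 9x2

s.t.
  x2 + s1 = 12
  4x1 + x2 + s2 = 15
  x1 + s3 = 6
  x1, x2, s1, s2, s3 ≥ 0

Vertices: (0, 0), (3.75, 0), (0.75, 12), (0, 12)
(0, 12) with z = -108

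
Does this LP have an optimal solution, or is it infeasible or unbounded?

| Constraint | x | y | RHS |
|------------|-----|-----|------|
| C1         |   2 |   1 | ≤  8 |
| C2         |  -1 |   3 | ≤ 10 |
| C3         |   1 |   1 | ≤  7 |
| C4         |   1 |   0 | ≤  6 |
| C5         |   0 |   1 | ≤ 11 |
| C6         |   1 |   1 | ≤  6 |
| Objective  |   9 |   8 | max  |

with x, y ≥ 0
The point (2, 4) satisfies every constraint, so the LP is feasible; the constraints give x ≤ 6 and y ≤ 11, which with x, y ≥ 0 keep the feasible region inside a bounded box. A feasible, bounded LP attains a finite optimum at a vertex.

The LP has an optimal solution: (2, 4) with z = 50.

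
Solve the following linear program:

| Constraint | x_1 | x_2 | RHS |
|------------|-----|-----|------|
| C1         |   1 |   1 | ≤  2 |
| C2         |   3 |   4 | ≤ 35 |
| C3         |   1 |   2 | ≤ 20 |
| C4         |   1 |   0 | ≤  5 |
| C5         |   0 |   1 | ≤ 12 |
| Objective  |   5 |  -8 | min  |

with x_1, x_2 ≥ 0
x_1 = 0, x_2 = 2, z = -16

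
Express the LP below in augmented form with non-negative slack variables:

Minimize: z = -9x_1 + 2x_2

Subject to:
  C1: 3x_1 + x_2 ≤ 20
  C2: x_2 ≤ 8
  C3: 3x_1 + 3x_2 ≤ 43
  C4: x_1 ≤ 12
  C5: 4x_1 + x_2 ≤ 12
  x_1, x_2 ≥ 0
min z = -9x_1 + 2x_2

s.t.
  3x_1 + x_2 + s1 = 20
  x_2 + s2 = 8
  3x_1 + 3x_2 + s3 = 43
  x_1 + s4 = 12
  4x_1 + x_2 + s5 = 12
  x_1, x_2, s1, s2, s3, s4, s5 ≥ 0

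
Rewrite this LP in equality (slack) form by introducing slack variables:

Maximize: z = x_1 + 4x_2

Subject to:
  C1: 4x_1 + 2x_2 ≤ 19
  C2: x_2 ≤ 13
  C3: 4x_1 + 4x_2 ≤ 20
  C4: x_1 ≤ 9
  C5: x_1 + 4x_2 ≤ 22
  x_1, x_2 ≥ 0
max z = x_1 + 4x_2

s.t.
  4x_1 + 2x_2 + s1 = 19
  x_2 + s2 = 13
  4x_1 + 4x_2 + s3 = 20
  x_1 + s4 = 9
  x_1 + 4x_2 + s5 = 22
  x_1, x_2, s1, s2, s3, s4, s5 ≥ 0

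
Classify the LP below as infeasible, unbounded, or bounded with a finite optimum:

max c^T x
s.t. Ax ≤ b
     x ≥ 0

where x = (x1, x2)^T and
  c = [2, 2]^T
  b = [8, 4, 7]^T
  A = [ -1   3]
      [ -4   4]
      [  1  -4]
Feasible point: (0, 0) satisfies every constraint, so the LP is feasible.
Direction d = (3, 1): for each constraint row a, a·d ≤ 0 —
  (-1)(3) + (3)(1) = 0 ≤ 0
  (-4)(3) + (4)(1) = -8 ≤ 0
  (1)(3) + (-4)(1) = -1 ≤ 0
and d ≥ 0, so (0, 0) + t·d stays feasible for every t ≥ 0. Along this ray z = 2x1 + 2x2 changes by 8 per unit t, so z → +∞.

The LP is unbounded; z can be made arbitrarily large.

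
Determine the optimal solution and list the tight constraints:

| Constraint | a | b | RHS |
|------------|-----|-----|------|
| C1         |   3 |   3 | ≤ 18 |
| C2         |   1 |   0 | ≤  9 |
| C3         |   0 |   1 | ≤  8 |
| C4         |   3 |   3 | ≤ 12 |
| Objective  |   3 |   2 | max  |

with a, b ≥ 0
Optimal: a = 4, b = 0
Slack at optimum:
  C1: slack = 6
  C2: slack = 5
  C3: slack = 8
  C4: slack = 0 (binding)
  a ≥ 0: a = 4
  b ≥ 0: b = 0 (binding)
Binding constraints: C4, b ≥ 0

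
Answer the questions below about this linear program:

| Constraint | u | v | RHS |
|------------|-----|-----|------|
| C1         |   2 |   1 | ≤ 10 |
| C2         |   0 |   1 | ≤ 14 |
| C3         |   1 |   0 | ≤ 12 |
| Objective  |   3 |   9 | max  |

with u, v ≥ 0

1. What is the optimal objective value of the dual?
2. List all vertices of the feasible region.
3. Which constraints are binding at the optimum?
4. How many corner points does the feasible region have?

1. 90 (by strong duality, equal to the primal optimum)
2. (0, 0), (5, 0), (0, 10)
3. C1, u ≥ 0
4. 3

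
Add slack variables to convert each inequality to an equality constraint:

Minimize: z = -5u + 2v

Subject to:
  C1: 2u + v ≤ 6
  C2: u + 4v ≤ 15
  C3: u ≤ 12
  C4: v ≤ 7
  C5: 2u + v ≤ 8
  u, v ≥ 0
min z = -5u + 2v

s.t.
  2u + v + s1 = 6
  u + 4v + s2 = 15
  u + s3 = 12
  v + s4 = 7
  2u + v + s5 = 8
  u, v, s1, s2, s3, s4, s5 ≥ 0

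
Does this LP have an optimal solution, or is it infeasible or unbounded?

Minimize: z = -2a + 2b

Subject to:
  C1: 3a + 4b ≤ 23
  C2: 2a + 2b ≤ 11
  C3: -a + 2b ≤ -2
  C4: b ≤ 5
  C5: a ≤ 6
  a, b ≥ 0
The point (5.5, 0) satisfies every constraint, so the LP is feasible; the constraints give a ≤ 6 and b ≤ 5, which with a, b ≥ 0 keep the feasible region inside a bounded box. A feasible, bounded LP attains a finite optimum at a vertex.

Bounded optimum: z* = -11 at (5.5, 0).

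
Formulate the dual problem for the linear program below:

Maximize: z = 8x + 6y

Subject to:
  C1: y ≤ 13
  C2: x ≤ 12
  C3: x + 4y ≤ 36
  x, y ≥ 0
Minimize: z = 13y1 + 12y2 + 36y3

Subject to:
  C1: -y2 - y3 ≤ -8
  C2: -y1 - 4y3 ≤ -6
  y1, y2, y3 ≥ 0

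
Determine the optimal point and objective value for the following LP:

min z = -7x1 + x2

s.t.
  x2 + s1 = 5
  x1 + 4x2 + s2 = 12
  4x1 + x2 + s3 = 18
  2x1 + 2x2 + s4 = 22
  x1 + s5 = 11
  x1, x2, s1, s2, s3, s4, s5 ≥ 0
x1 = 4.5, x2 = 0, z = -31.5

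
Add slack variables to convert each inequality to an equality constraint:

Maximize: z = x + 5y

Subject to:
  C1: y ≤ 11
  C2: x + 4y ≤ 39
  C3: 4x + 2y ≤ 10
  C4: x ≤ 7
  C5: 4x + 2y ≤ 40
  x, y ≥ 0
max z = x + 5y

s.t.
  y + s1 = 11
  x + 4y + s2 = 39
  4x + 2y + s3 = 10
  x + s4 = 7
  4x + 2y + s5 = 40
  x, y, s1, s2, s3, s4, s5 ≥ 0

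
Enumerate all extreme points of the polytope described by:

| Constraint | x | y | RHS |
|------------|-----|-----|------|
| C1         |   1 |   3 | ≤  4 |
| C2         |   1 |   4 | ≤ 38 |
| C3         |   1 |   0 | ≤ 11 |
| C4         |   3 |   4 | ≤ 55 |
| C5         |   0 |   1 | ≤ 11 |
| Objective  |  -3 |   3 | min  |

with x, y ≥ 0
Each vertex is the intersection of two constraint boundaries that also satisfies all remaining constraints:
  x = 0 and y = 0 → (0, 0)
  x + 3y = 4 and y = 0 → (4, 0)
  x + 3y = 4 and x = 0 → (0, 1.333)

Vertices: (0, 0), (4, 0), (0, 1.333)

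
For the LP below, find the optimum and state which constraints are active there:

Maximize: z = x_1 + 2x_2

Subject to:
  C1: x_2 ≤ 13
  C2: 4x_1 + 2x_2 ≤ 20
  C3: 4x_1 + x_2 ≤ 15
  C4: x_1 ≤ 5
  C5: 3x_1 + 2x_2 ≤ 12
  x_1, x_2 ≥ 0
Optimal: x_1 = 0, x_2 = 6
Slack at optimum:
  C1: slack = 7
  C2: slack = 8
  C3: slack = 9
  C4: slack = 5
  C5: slack = 0 (binding)
  x_1 ≥ 0: x_1 = 0 (binding)
  x_2 ≥ 0: x_2 = 6
Binding constraints: C5, x_1 ≥ 0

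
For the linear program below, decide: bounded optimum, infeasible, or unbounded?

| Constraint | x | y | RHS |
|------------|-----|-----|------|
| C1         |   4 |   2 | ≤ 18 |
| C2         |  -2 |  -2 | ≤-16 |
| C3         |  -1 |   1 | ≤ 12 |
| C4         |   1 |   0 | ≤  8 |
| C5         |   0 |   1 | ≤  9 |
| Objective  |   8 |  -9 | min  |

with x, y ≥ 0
The point (0, 9) satisfies every constraint, so the LP is feasible; the constraints give x ≤ 8 and y ≤ 9, which with x, y ≥ 0 keep the feasible region inside a bounded box. A feasible, bounded LP attains a finite optimum at a vertex.

Evaluating z = 8x - 9y at each vertex:
  (1, 7): z = -55
  (0, 9): z = -81
  (0, 8): z = -72

Bounded optimum: z* = -81 at (0, 9).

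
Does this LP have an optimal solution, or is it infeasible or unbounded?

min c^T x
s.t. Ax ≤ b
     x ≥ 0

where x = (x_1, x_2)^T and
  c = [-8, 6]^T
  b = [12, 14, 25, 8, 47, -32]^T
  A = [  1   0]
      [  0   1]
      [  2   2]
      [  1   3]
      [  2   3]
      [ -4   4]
The point (8, 0) satisfies every constraint, so the LP is feasible; the constraints give x_1 ≤ 12 and x_2 ≤ 14, which with x_1, x_2 ≥ 0 keep the feasible region inside a bounded box. A feasible, bounded LP attains a finite optimum at a vertex.

Evaluating z = -8x_1 + 6x_2 at each vertex:
  (8, 0): z = -64

The LP has an optimal solution: (8, 0) with z = -64.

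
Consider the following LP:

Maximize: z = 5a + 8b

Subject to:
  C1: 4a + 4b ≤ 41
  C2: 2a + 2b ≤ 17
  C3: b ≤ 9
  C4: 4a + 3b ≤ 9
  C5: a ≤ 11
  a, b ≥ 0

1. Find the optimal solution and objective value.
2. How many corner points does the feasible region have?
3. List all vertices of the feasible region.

1. a = 0, b = 3, z = 24
2. 3
3. (0, 0), (2.25, 0), (0, 3)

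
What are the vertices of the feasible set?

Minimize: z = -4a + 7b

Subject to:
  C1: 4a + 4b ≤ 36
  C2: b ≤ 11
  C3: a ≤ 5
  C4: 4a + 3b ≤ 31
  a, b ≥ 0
Each vertex is the intersection of two constraint boundaries that also satisfies all remaining constraints:
  a = 0 and b = 0 → (0, 0)
  a = 5 and b = 0 → (5, 0)
  a = 5 and 4a + 3b = 31 → (5, 3.667)
  4a + 4b = 36 and 4a + 3b = 31 → (4, 5)
  4a + 4b = 36 and a = 0 → (0, 9)

Vertices: (0, 0), (5, 0), (5, 3.667), (4, 5), (0, 9)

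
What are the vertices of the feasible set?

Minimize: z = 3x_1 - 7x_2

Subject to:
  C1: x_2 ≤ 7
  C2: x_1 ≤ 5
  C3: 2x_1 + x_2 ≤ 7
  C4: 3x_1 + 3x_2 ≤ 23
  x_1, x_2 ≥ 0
Each vertex is the intersection of two constraint boundaries that also satisfies all remaining constraints:
  x_1 = 0 and x_2 = 0 → (0, 0)
  2x_1 + x_2 = 7 and x_2 = 0 → (3.5, 0)
  x_2 = 7 and 2x_1 + x_2 = 7 → (0, 7)

Vertices: (0, 0), (3.5, 0), (0, 7)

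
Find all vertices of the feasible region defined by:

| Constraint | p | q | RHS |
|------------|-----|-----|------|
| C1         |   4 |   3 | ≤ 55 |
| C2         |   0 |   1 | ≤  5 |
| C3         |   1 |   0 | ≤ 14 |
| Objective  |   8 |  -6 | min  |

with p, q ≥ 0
Each vertex is the intersection of two constraint boundaries that also satisfies all remaining constraints:
  p = 0 and q = 0 → (0, 0)
  4p + 3q = 55 and q = 0 → (13.75, 0)
  4p + 3q = 55 and q = 5 → (10, 5)
  q = 5 and p = 0 → (0, 5)

Vertices: (0, 0), (13.75, 0), (10, 5), (0, 5)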